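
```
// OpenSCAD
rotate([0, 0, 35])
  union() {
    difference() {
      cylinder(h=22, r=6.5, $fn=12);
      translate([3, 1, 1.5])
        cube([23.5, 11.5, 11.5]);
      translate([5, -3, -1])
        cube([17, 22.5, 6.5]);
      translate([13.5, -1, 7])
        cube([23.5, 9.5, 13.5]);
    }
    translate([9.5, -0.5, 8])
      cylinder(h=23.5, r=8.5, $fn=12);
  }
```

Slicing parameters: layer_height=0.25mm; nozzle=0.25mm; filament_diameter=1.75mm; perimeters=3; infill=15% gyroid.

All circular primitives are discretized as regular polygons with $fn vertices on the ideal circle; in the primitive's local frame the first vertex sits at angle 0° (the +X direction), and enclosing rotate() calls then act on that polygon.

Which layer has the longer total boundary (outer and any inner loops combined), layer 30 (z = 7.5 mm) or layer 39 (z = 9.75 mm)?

layer 39 (z = 9.75 mm)

Layer 30 (z = 7.5): the r=6.5 cylinder gives a regular 12-gon of circumradius 6.5 (constant along its height) (perimeter = 2·12·6.500·sin(180°/12) = 40.38 mm); the 23.5×11.5 cube at (3, 1) contributes its full rectangle (perimeter 70.00 mm); the cube at (5, -3) is absent (z outside [-1, 5.5]); the cube at (13.5, -1) is present — its section is the full 23.5×9.5 rectangle (perimeter 66.00 mm); After the difference (first − rest): starting from the r=6.5 cylinder, the 23.5×11.5 cube at (3, 1) partially overlaps it — only the 10.03 mm² overlap (of its 270.25 mm²) is removed, clipping the outline; the 23.5×9.5 cube at (13.5, -1) misses the remaining region (no effect) — boundary = 42.35 mm; the cylinder at (9.5, -0.5) is not intersected at this z (z outside [8, 31.5]); Combining (union): only that combined region is present, so the union is just that shape — boundary = 42.35 mm; (rotated 35° about Z; rotation is an isometry so areas/perimeters/island counts are preserved). So its perimeter = 42.35 mm. Layer 39 (z = 9.75): the r=6.5 cylinder contributes a regular 12-gon of circumradius 6.5 (perimeter = 2·12·6.500·sin(180°/12) = 40.38 mm); the cube at (3, 1) (footprint 23.5×11.5) is included at this height (perimeter 70.00 mm); the cube at (5, -3) is absent (z outside [-1, 5.5]); the cube at (13.5, -1) is present — its section is the full 23.5×9.5 rectangle (perimeter 66.00 mm); Subtracting the remaining from the first: starting from the r=6.5 cylinder, the 23.5×11.5 cube at (3, 1) partially overlaps it — only the 10.03 mm² overlap (of its 270.25 mm²) is removed, clipping the outline; the 23.5×9.5 cube at (13.5, -1) misses the remaining region (no effect) — boundary = 42.35 mm; the cylinder at (9.5, -0.5): section is a regular 12-gon, circumradius r=8.5 (perimeter = 2·12·8.500·sin(180°/12) = 52.80 mm); Merging all regions: the regions partially overlap (shared area 29.66 mm²), so the edge portions inside another operand are dropped and the merged outline is re-measured after clipping — boundary = 69.02 mm; (whole slice rotated 35° about Z — lengths, areas and connectivity unchanged). So its perimeter = 69.02 mm. Layer 39 is larger (69.02 vs 42.35 mm).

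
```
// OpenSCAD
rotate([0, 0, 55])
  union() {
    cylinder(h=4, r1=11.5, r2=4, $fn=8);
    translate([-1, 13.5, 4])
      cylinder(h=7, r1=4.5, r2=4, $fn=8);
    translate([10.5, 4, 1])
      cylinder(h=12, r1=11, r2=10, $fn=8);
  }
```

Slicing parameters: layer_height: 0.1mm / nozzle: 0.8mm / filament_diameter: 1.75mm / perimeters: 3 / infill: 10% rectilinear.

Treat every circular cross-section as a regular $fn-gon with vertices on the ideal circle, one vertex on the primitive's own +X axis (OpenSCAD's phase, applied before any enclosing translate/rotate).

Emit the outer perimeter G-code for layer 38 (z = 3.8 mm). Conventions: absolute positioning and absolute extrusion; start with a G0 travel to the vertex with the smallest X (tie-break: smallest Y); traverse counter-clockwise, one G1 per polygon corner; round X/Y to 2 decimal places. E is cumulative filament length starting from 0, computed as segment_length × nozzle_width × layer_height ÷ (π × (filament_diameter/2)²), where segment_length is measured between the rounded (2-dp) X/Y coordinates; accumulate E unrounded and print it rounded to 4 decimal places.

At z = 3.8 mm: the cone: at t=0.950 of its height the radius interpolates to r₁+(r₂−r₁)t = 4.375, giving a regular 8-gon of that circumradius; the cone at (-1, 13.5) is not intersected at this z (z outside [4, 11]); the cone at (10.5, 4): at t=0.233 of its height the radius interpolates to r₁+(r₂−r₁)t = 10.767, giving a regular 8-gon of that circumradius; Taking the union: the regions partially overlap (shared area 16.66 mm²), so overlapping operands fuse into one piece — 1 connected region; (whole slice rotated 55° about Z — lengths, areas and connectivity unchanged). The outline is a single polygon with 13 vertices. Extrusion per mm of travel: 0.8 × 0.1 / (π × 0.875²) = 0.033260. Accumulating E over each segment gives final E = 2.4595.

G0 X-7.86 Y9.03 Z3.80
G1 X-3.62 Y2.37 E0.2626
G1 X-4.31 Y-0.76 E0.3692
G1 X-2.51 Y-3.58 E0.4805
G1 X0.76 Y-4.31 E0.5919
G1 X3.58 Y-2.51 E0.7032
G1 X4.22 Y0.38 E0.8016
G1 X4.62 Y0.29 E0.8153
G1 X11.57 Y4.72 E1.0894
G1 X13.35 Y12.77 E1.3636
G1 X8.92 Y19.71 E1.6374
G1 X0.88 Y21.50 E1.9114
G1 X-6.07 Y17.07 E2.1855
G1 X-7.86 Y9.03 E2.4595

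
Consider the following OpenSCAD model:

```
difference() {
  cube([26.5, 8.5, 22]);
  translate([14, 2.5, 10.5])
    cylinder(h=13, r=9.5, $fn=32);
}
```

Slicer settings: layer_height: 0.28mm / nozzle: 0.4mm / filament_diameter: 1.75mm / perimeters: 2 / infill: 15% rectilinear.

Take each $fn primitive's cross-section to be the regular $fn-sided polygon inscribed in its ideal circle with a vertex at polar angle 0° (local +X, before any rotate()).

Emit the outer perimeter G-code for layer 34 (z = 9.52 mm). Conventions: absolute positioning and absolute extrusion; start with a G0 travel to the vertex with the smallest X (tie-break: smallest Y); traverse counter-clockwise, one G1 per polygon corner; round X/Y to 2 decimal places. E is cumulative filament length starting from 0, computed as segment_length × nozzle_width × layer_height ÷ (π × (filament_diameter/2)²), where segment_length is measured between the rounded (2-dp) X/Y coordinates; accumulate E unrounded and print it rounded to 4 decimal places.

At z = 9.52 mm: the cube is present — its section is the full 26.5×8.5 rectangle; the cylinder at (14, 2.5) does not reach this height (z outside [10.5, 23.5]); After the difference (first − rest): none of the subtracted shapes is present at this height, so the 26.5×8.5 cube is unchanged — 1 connected region. The outline is a single polygon with 4 vertices. Extrusion per mm of travel: 0.4 × 0.28 / (π × 0.875²) = 0.046564. Accumulating E over each segment gives final E = 3.2595.

G0 X0.00 Y0.00 Z9.52
G1 X26.50 Y0.00 E1.2340
G1 X26.50 Y8.50 E1.6297
G1 X0.00 Y8.50 E2.8637
G1 X0.00 Y0.00 E3.2595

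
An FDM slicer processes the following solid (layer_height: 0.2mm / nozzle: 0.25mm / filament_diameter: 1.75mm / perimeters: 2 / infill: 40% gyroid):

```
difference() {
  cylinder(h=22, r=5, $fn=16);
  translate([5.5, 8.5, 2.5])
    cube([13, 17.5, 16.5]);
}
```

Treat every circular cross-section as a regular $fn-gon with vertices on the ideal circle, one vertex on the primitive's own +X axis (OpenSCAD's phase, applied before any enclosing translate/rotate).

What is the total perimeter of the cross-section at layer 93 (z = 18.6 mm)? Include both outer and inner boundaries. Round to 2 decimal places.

At z = 18.6 mm: the r=5 cylinder contributes a regular 16-gon of circumradius 5 (perimeter = 2·16·5.000·sin(180°/16) = 31.21 mm); the cube at (5.5, 8.5) is present — its section is the full 13×17.5 rectangle (perimeter 61.00 mm); Taking the first minus the rest: starting from the r=5 cylinder, the 13×17.5 cube at (5.5, 8.5) misses the remaining region (no effect) — boundary = 31.21 mm. Overall, the cross-section is a single solid region. Total boundary length (outer) = 31.21 mm.

31.21 mm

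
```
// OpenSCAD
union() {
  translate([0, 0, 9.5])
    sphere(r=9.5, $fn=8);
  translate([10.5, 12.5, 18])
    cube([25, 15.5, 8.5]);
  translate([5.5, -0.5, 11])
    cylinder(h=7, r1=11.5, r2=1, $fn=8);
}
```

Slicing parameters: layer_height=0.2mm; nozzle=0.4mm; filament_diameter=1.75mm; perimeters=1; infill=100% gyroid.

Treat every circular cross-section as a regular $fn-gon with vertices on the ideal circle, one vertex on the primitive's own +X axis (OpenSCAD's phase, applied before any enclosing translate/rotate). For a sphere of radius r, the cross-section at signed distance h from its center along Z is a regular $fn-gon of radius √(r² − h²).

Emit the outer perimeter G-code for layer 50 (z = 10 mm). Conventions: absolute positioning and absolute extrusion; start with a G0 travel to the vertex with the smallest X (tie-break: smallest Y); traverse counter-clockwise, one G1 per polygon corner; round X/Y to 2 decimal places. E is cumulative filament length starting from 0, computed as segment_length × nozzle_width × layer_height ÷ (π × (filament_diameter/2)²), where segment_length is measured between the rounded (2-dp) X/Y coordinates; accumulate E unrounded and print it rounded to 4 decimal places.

G0 X-9.49 Y0.00 Z10.00
G1 X-6.71 Y-6.71 E0.2416
G1 X0.00 Y-9.49 E0.4831
G1 X6.71 Y-6.71 E0.7247
G1 X9.49 Y0.00 E0.9663
G1 X6.71 Y6.71 E1.2079
G1 X0.00 Y9.49 E1.4494
G1 X-6.71 Y6.71 E1.6910
G1 X-9.49 Y0.00 E1.9326

At z = 10 mm: the r=9.5 sphere contributes a regular 8-gon of circumradius √(9.5²−0.5²) = 9.487; the cube at (10.5, 12.5) is not intersected at this z (z outside [18, 26.5]); the cone at (5.5, -0.5) does not reach this height (z outside [11, 18]); Merging all regions: only the r=9.5 sphere is present, so the union is just that shape — 1 connected region. The outline is a single polygon with 8 vertices. Extrusion per mm of travel: 0.4 × 0.2 / (π × 0.875²) = 0.033260. Accumulating E over each segment gives final E = 1.9326.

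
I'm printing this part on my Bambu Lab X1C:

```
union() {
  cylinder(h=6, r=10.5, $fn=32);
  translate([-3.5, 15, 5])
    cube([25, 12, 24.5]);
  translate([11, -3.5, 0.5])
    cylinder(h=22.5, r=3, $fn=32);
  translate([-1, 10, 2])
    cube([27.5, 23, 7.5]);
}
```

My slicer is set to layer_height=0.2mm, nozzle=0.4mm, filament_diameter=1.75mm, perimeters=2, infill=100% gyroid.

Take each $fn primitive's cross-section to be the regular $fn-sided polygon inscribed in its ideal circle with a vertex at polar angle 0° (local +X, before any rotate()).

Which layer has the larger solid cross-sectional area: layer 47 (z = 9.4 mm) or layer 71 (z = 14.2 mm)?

Layer 47 (z = 9.4): the cylinder does not reach this height (z outside [0, 6]); the cube at (-3.5, 15) is present — its section is the full 25×12 rectangle (area 300.00 mm²); the r=3 cylinder at (11, -3.5) contributes a regular 32-gon of circumradius 3 (area = (32/2)·3.000²·sin(360°/32) = 28.09 mm²); the cube at (-1, 10) is present — its section is the full 27.5×23 rectangle (area 632.50 mm²); Combining (union): the regions partially overlap — summed areas 960.59 mm² minus the doubly-counted overlap 270.00 mm² gives 690.59 mm² — area = 690.59 mm². So its area = 690.59 mm². Layer 71 (z = 14.2): the cylinder does not reach this height (z outside [0, 6]); the cube at (-3.5, 15) (footprint 25×12) is included at this height (area 300.00 mm²); the cylinder at (11, -3.5): section is a regular 32-gon, circumradius r=3 (area = (32/2)·3.000²·sin(360°/32) = 28.09 mm²); the cube at (-1, 10) is absent (z outside [2, 9.5]); Combining (union): the 2 present regions are separate (no shared area or edge), so areas and boundary lengths simply add and each stays a separate island — area = 328.09 mm². So its area = 328.09 mm². Layer 47 is larger (690.59 vs 328.09 mm²).

layer 47 (z = 9.4 mm)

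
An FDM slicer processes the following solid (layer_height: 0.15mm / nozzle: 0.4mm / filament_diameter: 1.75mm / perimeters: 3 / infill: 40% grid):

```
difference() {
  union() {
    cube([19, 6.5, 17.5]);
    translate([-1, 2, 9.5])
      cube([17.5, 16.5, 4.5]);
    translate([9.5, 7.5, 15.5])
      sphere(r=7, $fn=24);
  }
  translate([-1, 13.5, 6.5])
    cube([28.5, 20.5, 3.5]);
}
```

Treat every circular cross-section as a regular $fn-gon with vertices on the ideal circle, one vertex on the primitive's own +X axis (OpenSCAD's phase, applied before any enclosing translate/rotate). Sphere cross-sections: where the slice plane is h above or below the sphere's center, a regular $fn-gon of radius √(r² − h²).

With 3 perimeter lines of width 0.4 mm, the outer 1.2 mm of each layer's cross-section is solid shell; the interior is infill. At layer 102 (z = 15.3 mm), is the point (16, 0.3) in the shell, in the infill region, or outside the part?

At z = 15.3 mm: the cube is present — its section is the full 19×6.5 rectangle; the cube at (-1, 2) is absent (z outside [9.5, 14]); the sphere at (9.5, 7.5): section is a regular 24-gon, circumradius = √(r²−h²) = √(7²−0.2²) = 6.997; Merging all regions: the regions partially overlap (shared area 62.17 mm²), so overlapping operands fuse into one piece — 1 connected region; the cube at (-1, 13.5) is absent (z outside [6.5, 10]); Taking the first minus the rest: none of the subtracted shapes is present at this height, so the result so far is unchanged — 1 connected region. Overall, the cross-section is a single solid region. The nearest boundary edge runs (19.00, 0.00)→(0.00, 0.00); distance from the point to it = 0.30 mm. The point is inside the cross-section, 0.30 mm from the nearest boundary — within the 1.2 mm shell band (3 × 0.4).

shell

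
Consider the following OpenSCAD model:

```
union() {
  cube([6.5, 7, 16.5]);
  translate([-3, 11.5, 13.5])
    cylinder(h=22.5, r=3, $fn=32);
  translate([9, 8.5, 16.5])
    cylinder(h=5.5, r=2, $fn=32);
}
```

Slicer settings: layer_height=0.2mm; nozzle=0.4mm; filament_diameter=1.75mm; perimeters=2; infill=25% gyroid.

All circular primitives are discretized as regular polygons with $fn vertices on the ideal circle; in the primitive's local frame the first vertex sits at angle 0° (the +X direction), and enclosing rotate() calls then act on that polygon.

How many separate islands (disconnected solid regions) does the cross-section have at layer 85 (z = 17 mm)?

2

At z = 17 mm: the cube does not reach this height (z outside [0, 16.5]); the cylinder at (-3, 11.5): section is a regular 32-gon, circumradius r=3; the r=2 cylinder at (9, 8.5) gives a regular 32-gon of circumradius 2 (constant along its height); Taking the union: the 2 present regions are separate (no shared area or edge), so areas and boundary lengths simply add and each stays a separate island — 2 connected regions. Overall, the cross-section has 2 separate islands. Island count = 2.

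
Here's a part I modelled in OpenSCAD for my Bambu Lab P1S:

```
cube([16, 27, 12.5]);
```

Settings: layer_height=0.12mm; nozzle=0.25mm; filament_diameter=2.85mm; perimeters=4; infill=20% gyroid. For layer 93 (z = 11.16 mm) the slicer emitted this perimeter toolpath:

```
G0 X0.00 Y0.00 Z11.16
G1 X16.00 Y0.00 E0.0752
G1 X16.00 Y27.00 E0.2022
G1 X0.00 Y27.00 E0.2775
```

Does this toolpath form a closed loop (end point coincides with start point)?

no

Start point (G0): (0.00, 0.00). End point (last G1): the path does not return to the start — open.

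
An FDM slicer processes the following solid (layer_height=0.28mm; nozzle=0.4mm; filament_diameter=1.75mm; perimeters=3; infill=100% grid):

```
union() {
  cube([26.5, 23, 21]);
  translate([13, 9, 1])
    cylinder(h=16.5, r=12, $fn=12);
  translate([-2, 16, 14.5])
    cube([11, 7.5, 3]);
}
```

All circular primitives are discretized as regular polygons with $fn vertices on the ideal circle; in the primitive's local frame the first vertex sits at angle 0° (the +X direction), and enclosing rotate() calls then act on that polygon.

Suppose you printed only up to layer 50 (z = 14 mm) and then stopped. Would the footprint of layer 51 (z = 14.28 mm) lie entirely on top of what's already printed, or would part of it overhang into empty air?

Compare the two slices. At z = 14: the cube is present — its section is the full 26.5×23 rectangle (area 609.50 mm²); the r=12 cylinder at (13, 9) contributes a regular 12-gon of circumradius 12 (area = (12/2)·12.000²·sin(360°/12) = 432.00 mm²); the cube at (-2, 16) does not reach this height (z outside [14.5, 17.5]); Merging all regions: the regions partially overlap — summed areas 1041.50 mm² minus the doubly-counted overlap 403.71 mm² gives 637.79 mm² — area = 637.79 mm². At z = 14.28: the cube (footprint 26.5×23) is included at this height (area 609.50 mm²); the r=12 cylinder at (13, 9) contributes a regular 12-gon of circumradius 12 (area = (12/2)·12.000²·sin(360°/12) = 432.00 mm²); the cube at (-2, 16) does not reach this height (z outside [14.5, 17.5]); Taking the union: the regions partially overlap — summed areas 1041.50 mm² minus the doubly-counted overlap 403.71 mm² gives 637.79 mm² — area = 637.79 mm². Checking containment: the cross-section at z = 14.28 is a subset of the cross-section at z = 14.

entirely on top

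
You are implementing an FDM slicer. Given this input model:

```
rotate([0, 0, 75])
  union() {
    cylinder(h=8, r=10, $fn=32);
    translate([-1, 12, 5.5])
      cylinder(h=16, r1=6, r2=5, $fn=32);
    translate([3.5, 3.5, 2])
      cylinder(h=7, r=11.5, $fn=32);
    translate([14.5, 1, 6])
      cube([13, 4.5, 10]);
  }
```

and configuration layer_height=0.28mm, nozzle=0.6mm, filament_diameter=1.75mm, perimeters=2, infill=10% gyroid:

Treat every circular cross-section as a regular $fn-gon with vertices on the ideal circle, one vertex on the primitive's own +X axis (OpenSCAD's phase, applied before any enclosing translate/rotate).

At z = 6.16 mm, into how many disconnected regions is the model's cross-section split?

1

At z = 6.16 mm: the r=10 cylinder gives a regular 32-gon of circumradius 10 (constant along its height); the cone at (-1, 12): at t=0.041 of its height the radius interpolates to r₁+(r₂−r₁)t = 5.959, giving a regular 32-gon of that circumradius; the cylinder at (3.5, 3.5): section is a regular 32-gon, circumradius r=11.5; the cube at (14.5, 1) (footprint 13×4.5) is included at this height; Merging all regions: the regions partially overlap (shared area 325.09 mm²), so overlapping operands fuse into one piece — 1 connected region; (rotated 75° about Z; rotation is an isometry so areas/perimeters/island counts are preserved). The result has 1 disconnected region.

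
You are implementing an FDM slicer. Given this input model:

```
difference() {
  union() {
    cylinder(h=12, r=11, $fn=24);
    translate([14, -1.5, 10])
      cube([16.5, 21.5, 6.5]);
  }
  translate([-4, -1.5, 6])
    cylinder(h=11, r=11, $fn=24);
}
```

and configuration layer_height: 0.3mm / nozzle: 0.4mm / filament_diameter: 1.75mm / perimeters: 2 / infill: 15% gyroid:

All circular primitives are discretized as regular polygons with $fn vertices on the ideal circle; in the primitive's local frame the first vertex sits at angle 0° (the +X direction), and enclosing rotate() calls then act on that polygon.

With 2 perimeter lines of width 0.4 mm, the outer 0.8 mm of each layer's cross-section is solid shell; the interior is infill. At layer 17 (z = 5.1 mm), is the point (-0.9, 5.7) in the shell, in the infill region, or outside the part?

infill

At z = 5.1 mm: the cylinder: section is a regular 24-gon, circumradius r=11; the cube at (14, -1.5) does not reach this height (z outside [10, 16.5]); Combining (union): only the r=11 cylinder is present, so the union is just that shape — 1 connected region; the cylinder at (-4, -1.5) is absent (z outside [6, 17]); After the difference (first − rest): none of the subtracted shapes is present at this height, so the result so far is unchanged — 1 connected region. Overall, the cross-section is a single solid region. The nearest boundary edge runs (0.00, 11.00)→(-2.85, 10.63); distance from the point to it = 5.14 mm. The point is inside the cross-section and 5.14 mm from the nearest boundary — more than the 0.8 mm shell width (2 × 0.4), so it's in the infill interior.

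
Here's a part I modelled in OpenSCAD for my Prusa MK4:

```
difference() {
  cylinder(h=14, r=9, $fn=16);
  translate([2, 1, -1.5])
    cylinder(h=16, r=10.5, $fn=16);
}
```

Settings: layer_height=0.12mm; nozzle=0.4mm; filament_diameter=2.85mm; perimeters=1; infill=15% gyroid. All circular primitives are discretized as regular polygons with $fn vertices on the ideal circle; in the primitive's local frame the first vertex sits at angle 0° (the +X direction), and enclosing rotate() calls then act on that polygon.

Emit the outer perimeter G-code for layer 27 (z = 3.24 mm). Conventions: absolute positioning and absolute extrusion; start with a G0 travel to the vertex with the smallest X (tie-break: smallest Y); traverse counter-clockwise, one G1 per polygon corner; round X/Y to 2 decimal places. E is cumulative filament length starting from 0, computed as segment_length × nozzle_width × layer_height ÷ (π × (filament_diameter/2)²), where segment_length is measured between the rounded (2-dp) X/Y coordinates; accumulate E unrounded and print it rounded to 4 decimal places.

G0 X-9.00 Y0.00 Z3.24
G1 X-8.31 Y-3.44 E0.0264
G1 X-6.36 Y-6.36 E0.0528
G1 X-3.44 Y-8.31 E0.0792
G1 X-2.24 Y-8.56 E0.0885
G1 X-5.42 Y-6.42 E0.1173
G1 X-7.70 Y-3.02 E0.1481
G1 X-8.50 Y1.00 E0.1789
G1 X-7.89 Y4.09 E0.2026
G1 X-8.31 Y3.44 E0.2085
G1 X-9.00 Y0.00 E0.2349

At z = 3.24 mm: the r=9 cylinder contributes a regular 16-gon of circumradius 9; the cylinder at (2, 1): section is a regular 16-gon, circumradius r=10.5; After the difference (first − rest): starting from the r=9 cylinder, the r=10.5 cylinder at (2, 1) partially overlaps it — only the 239.81 mm² overlap (of its 337.53 mm²) is removed, clipping the outline — 1 connected region. The outline is a single polygon with 10 vertices. Extrusion per mm of travel: 0.4 × 0.12 / (π × 1.425²) = 0.007524. Accumulating E over each segment gives final E = 0.2349.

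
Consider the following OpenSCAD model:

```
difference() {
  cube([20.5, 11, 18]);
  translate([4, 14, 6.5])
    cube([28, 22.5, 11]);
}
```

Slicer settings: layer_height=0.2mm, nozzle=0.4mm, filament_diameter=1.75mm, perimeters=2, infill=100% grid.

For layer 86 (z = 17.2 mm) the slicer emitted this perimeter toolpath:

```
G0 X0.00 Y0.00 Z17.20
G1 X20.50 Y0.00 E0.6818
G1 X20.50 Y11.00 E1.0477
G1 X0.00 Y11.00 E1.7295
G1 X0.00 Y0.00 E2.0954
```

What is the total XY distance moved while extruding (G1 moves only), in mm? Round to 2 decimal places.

63.00 mm

Sum the Euclidean lengths of each G1 segment: total = 63.00 mm.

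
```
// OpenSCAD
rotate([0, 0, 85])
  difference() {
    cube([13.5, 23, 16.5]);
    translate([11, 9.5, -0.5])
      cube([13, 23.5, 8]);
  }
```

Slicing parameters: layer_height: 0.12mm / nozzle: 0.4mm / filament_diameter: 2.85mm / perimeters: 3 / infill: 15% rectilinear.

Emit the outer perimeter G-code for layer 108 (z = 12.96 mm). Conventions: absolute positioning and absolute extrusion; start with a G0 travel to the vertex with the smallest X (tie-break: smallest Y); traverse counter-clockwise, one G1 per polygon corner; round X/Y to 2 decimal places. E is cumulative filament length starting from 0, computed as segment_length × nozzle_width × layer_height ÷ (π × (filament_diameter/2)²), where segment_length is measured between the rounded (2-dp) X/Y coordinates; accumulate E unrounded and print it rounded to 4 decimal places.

At z = 12.96 mm: the cube is present — its section is the full 13.5×23 rectangle; the cube at (11, 9.5) is absent (z outside [-0.5, 7.5]); Taking the first minus the rest: none of the subtracted shapes is present at this height, so the 13.5×23 cube is unchanged — 1 connected region; (rotated 85° about Z; rotation is an isometry so areas/perimeters/island counts are preserved). The outline is a single polygon with 4 vertices. Extrusion per mm of travel: 0.4 × 0.12 / (π × 1.425²) = 0.007524. Accumulating E over each segment gives final E = 0.5493.

G0 X-22.91 Y2.00 Z12.96
G1 X0.00 Y0.00 E0.1730
G1 X1.18 Y13.45 E0.2746
G1 X-21.74 Y15.45 E0.4477
G1 X-22.91 Y2.00 E0.5493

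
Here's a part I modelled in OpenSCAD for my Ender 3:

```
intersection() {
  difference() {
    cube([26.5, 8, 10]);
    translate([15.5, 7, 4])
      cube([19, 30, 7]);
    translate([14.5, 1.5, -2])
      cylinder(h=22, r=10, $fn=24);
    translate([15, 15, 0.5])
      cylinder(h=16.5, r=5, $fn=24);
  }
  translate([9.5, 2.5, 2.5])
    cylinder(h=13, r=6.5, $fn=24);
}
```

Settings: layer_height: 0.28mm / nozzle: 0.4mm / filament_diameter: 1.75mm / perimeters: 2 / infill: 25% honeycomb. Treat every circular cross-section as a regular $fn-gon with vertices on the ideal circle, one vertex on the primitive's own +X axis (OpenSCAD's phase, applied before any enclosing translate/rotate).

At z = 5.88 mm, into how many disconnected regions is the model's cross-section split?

1

At z = 5.88 mm: the cube is present — its section is the full 26.5×8 rectangle; the cube at (15.5, 7) is present — its section is the full 19×30 rectangle; the cylinder at (14.5, 1.5): section is a regular 24-gon, circumradius r=10; the r=5 cylinder at (15, 15) contributes a regular 24-gon of circumradius 5; Subtracting the remaining from the first: starting from the 26.5×8 cube, the 19×30 cube at (15.5, 7) partially overlaps it — only the 11.00 mm² overlap (of its 570.00 mm²) is removed, clipping the outline; the r=10 cylinder at (14.5, 1.5) partially overlaps it — only the 142.13 mm² overlap (of its 310.58 mm²) is removed, clipping the outline; the r=5 cylinder at (15, 15) misses the remaining region (no effect) — 2 connected regions; the r=6.5 cylinder at (9.5, 2.5) gives a regular 24-gon of circumradius 6.5 (constant along its height); Keeping only the common overlap: the r=6.5 cylinder at (9.5, 2.5) partially overlaps the result so far; clipping to the common part keeps 11.82 mm² — 1 connected region. The result has 1 disconnected region.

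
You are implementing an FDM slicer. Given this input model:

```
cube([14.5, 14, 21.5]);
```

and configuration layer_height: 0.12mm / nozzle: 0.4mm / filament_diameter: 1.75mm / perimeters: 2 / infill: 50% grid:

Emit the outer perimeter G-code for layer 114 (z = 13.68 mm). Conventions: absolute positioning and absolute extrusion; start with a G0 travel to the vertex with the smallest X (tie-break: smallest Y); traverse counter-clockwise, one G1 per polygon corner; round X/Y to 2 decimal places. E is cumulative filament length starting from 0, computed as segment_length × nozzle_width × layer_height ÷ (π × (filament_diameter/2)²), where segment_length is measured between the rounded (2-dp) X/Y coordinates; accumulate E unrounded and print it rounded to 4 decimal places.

G0 X0.00 Y0.00 Z13.68
G1 X14.50 Y0.00 E0.2894
G1 X14.50 Y14.00 E0.5687
G1 X0.00 Y14.00 E0.8581
G1 X0.00 Y0.00 E1.1375

At z = 13.68 mm: the 14.5×14 cube contributes its full rectangle. The outline is a single polygon with 4 vertices. Extrusion per mm of travel: 0.4 × 0.12 / (π × 0.875²) = 0.019956. Accumulating E over each segment gives final E = 1.1375.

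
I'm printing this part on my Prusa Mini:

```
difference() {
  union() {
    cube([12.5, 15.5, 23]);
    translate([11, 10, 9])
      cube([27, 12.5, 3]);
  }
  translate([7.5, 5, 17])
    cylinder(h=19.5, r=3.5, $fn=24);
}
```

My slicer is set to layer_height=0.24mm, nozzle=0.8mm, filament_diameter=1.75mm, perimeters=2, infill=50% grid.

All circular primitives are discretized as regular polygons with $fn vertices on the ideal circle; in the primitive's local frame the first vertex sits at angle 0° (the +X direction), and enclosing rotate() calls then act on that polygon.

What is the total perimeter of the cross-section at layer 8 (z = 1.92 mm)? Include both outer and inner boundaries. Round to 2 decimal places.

56.00 mm

At z = 1.92 mm: the 12.5×15.5 cube contributes its full rectangle (perimeter 56.00 mm); the cube at (11, 10) does not reach this height (z outside [9, 12]); Merging all regions: only the 12.5×15.5 cube is present, so the union is just that shape — boundary = 56.00 mm; the cylinder at (7.5, 5) is not intersected at this z (z outside [17, 36.5]); Subtracting the remaining from the first: none of the subtracted shapes is present at this height, so the result so far is unchanged — boundary = 56.00 mm. Overall, the cross-section is a single solid region. Total boundary length (outer) = 56.00 mm.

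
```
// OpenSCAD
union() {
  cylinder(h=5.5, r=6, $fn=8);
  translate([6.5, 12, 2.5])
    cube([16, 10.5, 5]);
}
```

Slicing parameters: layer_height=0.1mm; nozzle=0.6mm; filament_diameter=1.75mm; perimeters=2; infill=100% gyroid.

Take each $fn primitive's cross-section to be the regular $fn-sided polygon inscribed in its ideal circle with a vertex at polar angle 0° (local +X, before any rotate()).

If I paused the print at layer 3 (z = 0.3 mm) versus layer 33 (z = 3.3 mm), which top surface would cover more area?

layer 33 (z = 3.3 mm)

Layer 3 (z = 0.3): the r=6 cylinder contributes a regular 8-gon of circumradius 6 (area = (8/2)·6.000²·sin(360°/8) = 101.82 mm²); the cube at (6.5, 12) does not reach this height (z outside [2.5, 7.5]); Merging all regions: only the r=6 cylinder is present, so the union is just that shape — area = 101.82 mm². So its area = 101.82 mm². Layer 33 (z = 3.3): the r=6 cylinder gives a regular 8-gon of circumradius 6 (constant along its height) (area = (8/2)·6.000²·sin(360°/8) = 101.82 mm²); the 16×10.5 cube at (6.5, 12) contributes its full rectangle (area 168.00 mm²); Taking the union: the 2 present regions are separate (no shared area or edge), so areas and boundary lengths simply add and each stays a separate island — area = 269.82 mm². So its area = 269.82 mm². Layer 33 is larger (269.82 vs 101.82 mm²).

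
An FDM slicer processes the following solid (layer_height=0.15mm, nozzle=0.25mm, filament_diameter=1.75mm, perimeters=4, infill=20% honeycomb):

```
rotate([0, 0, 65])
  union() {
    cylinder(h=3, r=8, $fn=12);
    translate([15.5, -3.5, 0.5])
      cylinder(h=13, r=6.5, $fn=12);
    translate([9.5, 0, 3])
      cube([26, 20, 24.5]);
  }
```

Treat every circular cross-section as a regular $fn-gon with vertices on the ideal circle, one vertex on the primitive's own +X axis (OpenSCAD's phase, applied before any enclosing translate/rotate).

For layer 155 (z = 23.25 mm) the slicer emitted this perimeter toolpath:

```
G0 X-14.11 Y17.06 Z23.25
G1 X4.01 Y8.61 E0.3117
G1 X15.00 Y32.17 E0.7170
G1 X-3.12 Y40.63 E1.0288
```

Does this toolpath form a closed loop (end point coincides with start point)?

Start point (G0): (-14.11, 17.06). End point (last G1): the path does not return to the start — open.

no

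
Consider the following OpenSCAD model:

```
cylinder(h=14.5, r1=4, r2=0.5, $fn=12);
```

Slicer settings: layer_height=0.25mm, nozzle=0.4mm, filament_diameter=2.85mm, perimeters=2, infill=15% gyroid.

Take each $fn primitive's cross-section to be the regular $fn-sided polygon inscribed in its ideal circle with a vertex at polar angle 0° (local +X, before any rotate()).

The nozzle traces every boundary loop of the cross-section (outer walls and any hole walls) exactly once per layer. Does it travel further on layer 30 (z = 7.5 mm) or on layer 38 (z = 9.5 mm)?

layer 30 (z = 7.5 mm)

Layer 30 (z = 7.5): the cone (r1=4→r2=0.5) has section circumradius 2.190 here — a regular 12-gon (perimeter = 2·12·2.190·sin(180°/12) = 13.60 mm). So its perimeter = 13.60 mm. Layer 38 (z = 9.5): the cone contributes a regular 12-gon of circumradius 1.707 (interpolated between r1=4 and r2=0.5 at t=0.655) (perimeter = 2·12·1.707·sin(180°/12) = 10.60 mm). So its perimeter = 10.60 mm. Layer 30 is larger (13.60 vs 10.60 mm).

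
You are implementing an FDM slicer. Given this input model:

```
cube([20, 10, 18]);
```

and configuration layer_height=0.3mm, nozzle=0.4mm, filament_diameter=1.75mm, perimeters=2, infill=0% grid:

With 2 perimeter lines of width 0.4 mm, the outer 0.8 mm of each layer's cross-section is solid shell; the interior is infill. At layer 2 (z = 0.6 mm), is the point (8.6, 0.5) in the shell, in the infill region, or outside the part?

shell

At z = 0.6 mm: the 20×10 cube contributes its full rectangle. Overall, the cross-section is a single solid region. The nearest boundary edge runs (0.00, 0.00)→(20.00, 0.00); distance from the point to it = 0.50 mm. The point is inside the cross-section, 0.50 mm from the nearest boundary — within the 0.8 mm shell band (2 × 0.4).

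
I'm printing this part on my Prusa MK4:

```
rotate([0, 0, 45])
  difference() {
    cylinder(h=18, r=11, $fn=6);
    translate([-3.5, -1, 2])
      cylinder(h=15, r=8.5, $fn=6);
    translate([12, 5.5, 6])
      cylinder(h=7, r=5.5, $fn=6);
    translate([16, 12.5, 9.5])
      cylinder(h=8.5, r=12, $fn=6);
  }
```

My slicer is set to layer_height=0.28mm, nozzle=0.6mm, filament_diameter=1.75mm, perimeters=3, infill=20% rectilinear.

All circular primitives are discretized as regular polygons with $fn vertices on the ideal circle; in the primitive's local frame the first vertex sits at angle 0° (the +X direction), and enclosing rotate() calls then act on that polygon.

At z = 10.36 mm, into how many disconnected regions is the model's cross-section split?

1

At z = 10.36 mm: the r=11 cylinder contributes a regular 6-gon of circumradius 11; the r=8.5 cylinder at (-3.5, -1) gives a regular 6-gon of circumradius 8.5 (constant along its height); the r=5.5 cylinder at (12, 5.5) contributes a regular 6-gon of circumradius 5.5; the r=12 cylinder at (16, 12.5) contributes a regular 6-gon of circumradius 12; Taking the first minus the rest: starting from the r=11 cylinder, the r=8.5 cylinder at (-3.5, -1) partially overlaps it — only the 172.41 mm² overlap (of its 187.71 mm²) is removed, clipping the outline; the r=5.5 cylinder at (12, 5.5) partially overlaps it — only the 7.07 mm² overlap (of its 78.59 mm²) is removed, clipping the outline; the r=12 cylinder at (16, 12.5) misses the remaining region (no effect) — 1 connected region; (rotated 45° about Z; rotation is an isometry so areas/perimeters/island counts are preserved). The result has 1 disconnected region.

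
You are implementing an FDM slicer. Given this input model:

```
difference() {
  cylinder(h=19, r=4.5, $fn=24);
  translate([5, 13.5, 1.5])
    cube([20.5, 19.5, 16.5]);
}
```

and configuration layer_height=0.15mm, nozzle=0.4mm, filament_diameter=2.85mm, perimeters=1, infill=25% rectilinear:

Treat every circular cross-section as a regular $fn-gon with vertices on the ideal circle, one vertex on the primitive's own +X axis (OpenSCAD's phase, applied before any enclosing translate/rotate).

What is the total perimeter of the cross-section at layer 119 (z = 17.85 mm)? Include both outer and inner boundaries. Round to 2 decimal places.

At z = 17.85 mm: the r=4.5 cylinder gives a regular 24-gon of circumradius 4.5 (constant along its height) (perimeter = 2·24·4.500·sin(180°/24) = 28.19 mm); the 20.5×19.5 cube at (5, 13.5) contributes its full rectangle (perimeter 80.00 mm); Subtracting the remaining from the first: starting from the r=4.5 cylinder, the 20.5×19.5 cube at (5, 13.5) misses the remaining region (no effect) — boundary = 28.19 mm. Overall, the cross-section is a single solid region. Total boundary length (outer) = 28.19 mm.

28.19 mm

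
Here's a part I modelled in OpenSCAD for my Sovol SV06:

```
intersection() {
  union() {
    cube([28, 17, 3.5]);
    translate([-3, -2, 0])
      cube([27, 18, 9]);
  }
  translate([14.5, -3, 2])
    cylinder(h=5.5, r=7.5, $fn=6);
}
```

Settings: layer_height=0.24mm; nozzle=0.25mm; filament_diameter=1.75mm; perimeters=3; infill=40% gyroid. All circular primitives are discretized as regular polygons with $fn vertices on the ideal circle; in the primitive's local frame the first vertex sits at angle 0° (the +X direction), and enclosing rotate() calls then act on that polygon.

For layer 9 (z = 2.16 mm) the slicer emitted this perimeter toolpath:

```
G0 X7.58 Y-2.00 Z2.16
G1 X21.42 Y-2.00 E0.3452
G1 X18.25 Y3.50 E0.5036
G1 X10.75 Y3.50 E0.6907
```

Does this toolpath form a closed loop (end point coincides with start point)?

no

Start point (G0): (7.58, -2.00). End point (last G1): the path does not return to the start — open.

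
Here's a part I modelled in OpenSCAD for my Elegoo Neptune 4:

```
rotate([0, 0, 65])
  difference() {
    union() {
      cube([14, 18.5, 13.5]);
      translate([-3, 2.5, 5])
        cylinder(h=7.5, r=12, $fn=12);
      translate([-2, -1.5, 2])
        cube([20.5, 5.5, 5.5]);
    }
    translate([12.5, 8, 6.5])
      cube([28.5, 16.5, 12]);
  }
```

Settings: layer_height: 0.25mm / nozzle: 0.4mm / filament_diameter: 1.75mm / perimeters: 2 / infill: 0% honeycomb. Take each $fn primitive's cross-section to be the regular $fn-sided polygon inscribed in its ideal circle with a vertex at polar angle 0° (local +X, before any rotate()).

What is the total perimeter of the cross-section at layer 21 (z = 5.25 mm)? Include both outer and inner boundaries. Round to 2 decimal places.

At z = 5.25 mm: the cube (footprint 14×18.5) is included at this height (perimeter 65.00 mm); the r=12 cylinder at (-3, 2.5) gives a regular 12-gon of circumradius 12 (constant along its height) (perimeter = 2·12·12.000·sin(180°/12) = 74.54 mm); the cube at (-2, -1.5) is present — its section is the full 20.5×5.5 rectangle (perimeter 52.00 mm); Combining (union): the regions partially overlap (shared area 174.06 mm²), so the edge portions inside another operand are dropped and the merged outline is re-measured after clipping — boundary = 108.75 mm; the cube at (12.5, 8) does not reach this height (z outside [6.5, 18.5]); Subtracting the remaining from the first: none of the subtracted shapes is present at this height, so that combined region is unchanged — boundary = 108.75 mm; (rotated 65° about Z; rotation is an isometry so areas/perimeters/island counts are preserved). Overall, the cross-section is a single solid region. Total boundary length (outer) = 108.75 mm.

108.75 mm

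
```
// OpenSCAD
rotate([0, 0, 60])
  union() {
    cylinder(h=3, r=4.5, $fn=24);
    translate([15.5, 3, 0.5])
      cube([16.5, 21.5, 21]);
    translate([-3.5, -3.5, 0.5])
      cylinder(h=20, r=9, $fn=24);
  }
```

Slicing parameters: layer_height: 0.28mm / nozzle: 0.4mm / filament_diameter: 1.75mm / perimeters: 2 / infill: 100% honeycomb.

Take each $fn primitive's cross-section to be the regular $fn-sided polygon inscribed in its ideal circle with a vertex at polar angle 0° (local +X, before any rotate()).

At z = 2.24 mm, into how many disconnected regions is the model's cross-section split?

2

At z = 2.24 mm: the r=4.5 cylinder gives a regular 24-gon of circumradius 4.5 (constant along its height); the cube at (15.5, 3) is present — its section is the full 16.5×21.5 rectangle; the cylinder at (-3.5, -3.5): section is a regular 24-gon, circumradius r=9; Taking the union: the regions partially overlap (shared area 61.16 mm²), so overlapping operands fuse into one piece — 2 connected regions; (whole slice rotated 60° about Z — lengths, areas and connectivity unchanged). The result has 2 disconnected regions.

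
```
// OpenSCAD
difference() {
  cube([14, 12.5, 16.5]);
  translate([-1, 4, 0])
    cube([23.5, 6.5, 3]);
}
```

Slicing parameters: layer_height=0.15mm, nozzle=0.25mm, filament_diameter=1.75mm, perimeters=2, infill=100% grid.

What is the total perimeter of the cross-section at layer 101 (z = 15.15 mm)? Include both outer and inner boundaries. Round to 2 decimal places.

53.00 mm

At z = 15.15 mm: the 14×12.5 cube contributes its full rectangle (perimeter 53.00 mm); the cube at (-1, 4) does not reach this height (z outside [0, 3]); After the difference (first − rest): none of the subtracted shapes is present at this height, so the 14×12.5 cube is unchanged — boundary = 53.00 mm. Overall, the cross-section is a single solid region. Total boundary length (outer) = 53.00 mm.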